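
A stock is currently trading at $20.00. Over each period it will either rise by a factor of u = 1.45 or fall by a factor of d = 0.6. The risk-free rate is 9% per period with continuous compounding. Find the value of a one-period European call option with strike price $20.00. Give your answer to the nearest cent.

Risk-neutral probability p = (e^0.09 − 0.6)/(1.45 − 0.6) = 0.4942/0.8500 = 0.5814
Terminal stock prices: S_u = 29, S_d = 12
Terminal payoffs (S − K): max(9, 0) = 9, max(-8, 0) = 0
Node 0 (S = 20): V_0 = e^(−0.09)·[0.5814·9.0000 + 0.4186·0.0000] = 4.7821

$4.78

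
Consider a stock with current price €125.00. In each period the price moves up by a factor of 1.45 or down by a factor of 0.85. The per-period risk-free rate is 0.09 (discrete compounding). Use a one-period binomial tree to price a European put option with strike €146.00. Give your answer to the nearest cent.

€21.88

Risk-neutral probability p = (1 + 0.09 − 0.85)/(1.45 − 0.85) = 0.2400/0.6000 = 0.4000
Terminal stock prices: S_u = 181.2, S_d = 106.2
Terminal payoffs (K − S): max(-35.25, 0) = 0, max(39.75, 0) = 39.75
Node 0 (S = 125): V_0 = 1/1.09·[0.4000·0.0000 + 0.6000·39.7500] = 21.8807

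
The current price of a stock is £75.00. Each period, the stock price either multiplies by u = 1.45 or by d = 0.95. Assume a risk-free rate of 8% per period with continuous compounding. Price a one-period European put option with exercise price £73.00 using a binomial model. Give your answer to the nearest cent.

Risk-neutral probability p = (e^0.08 − 0.95)/(1.45 − 0.95) = 0.1333/0.5000 = 0.2666
Terminal stock prices: S_u = 108.8, S_d = 71.25
Terminal payoffs (K − S): max(-35.75, 0) = 0, max(1.75, 0) = 1.75
Node 0 (S = 75): V_0 = e^(−0.08)·[0.2666·0.0000 + 0.7334·1.7500] = 1.1848

£1.18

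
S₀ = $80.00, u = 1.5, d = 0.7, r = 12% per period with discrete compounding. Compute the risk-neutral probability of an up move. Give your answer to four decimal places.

Risk-neutral probability p = (1 + 0.12 − 0.7)/(1.5 − 0.7) = 0.4200/0.8000 = 0.5250

p = 0.5250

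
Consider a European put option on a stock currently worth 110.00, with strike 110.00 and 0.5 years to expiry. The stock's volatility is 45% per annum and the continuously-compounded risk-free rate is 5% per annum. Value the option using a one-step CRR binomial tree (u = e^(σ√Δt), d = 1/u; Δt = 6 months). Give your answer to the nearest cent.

15.78

CRR parameters: u = e^(σ√Δt) = e^(0.45·√0.5) = 1.3746, d = 1/u = 0.7275
Per-period rate: rΔt = 0.05·0.5 = 0.025, so R = e^0.025 = 1.0253
Risk-neutral probability p = (e^0.025 − 0.7275)/(1.3746 − 0.7275) = 0.2979/0.6472 = 0.4602
Terminal stock prices: S_u = 151.2, S_d = 80.02
Terminal payoffs (K − S): max(-41.21, 0) = 0, max(29.98, 0) = 29.98
Node 0 (S = 110): V_0 = e^(−0.025)·[0.4602·0.0000 + 0.5398·29.9795] = 15.7825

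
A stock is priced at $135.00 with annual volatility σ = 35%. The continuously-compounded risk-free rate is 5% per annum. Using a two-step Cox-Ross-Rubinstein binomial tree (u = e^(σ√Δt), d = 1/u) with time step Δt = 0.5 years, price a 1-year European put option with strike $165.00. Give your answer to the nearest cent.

$34.80

CRR parameters: u = e^(σ√Δt) = e^(0.35·√0.5) = 1.2808, d = 1/u = 0.7808
Per-period rate: rΔt = 0.05·0.5 = 0.025, so R = e^0.025 = 1.0253
Risk-neutral probability p = (e^0.025 − 0.7808)/(1.2808 − 0.7808) = 0.2446/0.5000 = 0.4891
Terminal stock prices: S_uu = 221.5, S_ud = 135, S_dd = 82.29
Terminal payoffs (K − S): max(-56.46, 0) = 0, max(30, 0) = 30, max(82.71, 0) = 82.71
Node u (S = 172.9): V_u = e^(−0.025)·[0.4891·0.0000 + 0.5109·30.0000] = 14.9495
Node d (S = 105.4): V_d = e^(−0.025)·[0.4891·30.0000 + 0.5109·82.7058] = 55.5235
Node 0 (S = 135): V_0 = e^(−0.025)·[0.4891·14.9495 + 0.5109·55.5235] = 34.7991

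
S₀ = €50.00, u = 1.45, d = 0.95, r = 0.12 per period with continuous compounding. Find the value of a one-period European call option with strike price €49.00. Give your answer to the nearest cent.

Risk-neutral probability p = (e^0.12 − 0.95)/(1.45 − 0.95) = 0.1775/0.5000 = 0.3550
Terminal stock prices: S_u = 72.5, S_d = 47.5
Terminal payoffs (S − K): max(23.5, 0) = 23.5, max(-1.5, 0) = 0
Node 0 (S = 50): V_0 = e^(−0.12)·[0.3550·23.5000 + 0.6450·0.0000] = 7.3990

€7.40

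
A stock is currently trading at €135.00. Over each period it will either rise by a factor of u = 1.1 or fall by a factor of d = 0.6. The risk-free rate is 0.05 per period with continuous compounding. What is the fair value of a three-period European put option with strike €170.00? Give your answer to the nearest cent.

Risk-neutral probability p = (e^0.05 − 0.6)/(1.1 − 0.6) = 0.4513/0.5000 = 0.9025
Terminal stock prices: S_uuu = 179.7, S_uud = 98.01, S_udd = 53.46, S_ddd = 29.16
Terminal payoffs (K − S): max(-9.685, 0) = 0, max(71.99, 0) = 71.99, max(116.5, 0) = 116.5, max(140.8, 0) = 140.8
Node uu (S = 163.4): V_uu = e^(−0.05)·[0.9025·0.0000 + 0.0975·71.9900] = 6.6738
Node ud (S = 89.1): V_ud = e^(−0.05)·[0.9025·71.9900 + 0.0975·116.5400] = 72.6090
Node dd (S = 48.6): V_dd = e^(−0.05)·[0.9025·116.5400 + 0.0975·140.8400] = 113.1090
Node u (S = 148.5): V_u = e^(−0.05)·[0.9025·6.6738 + 0.0975·72.6090] = 12.4608
Node d (S = 81): V_d = e^(−0.05)·[0.9025·72.6090 + 0.0975·113.1090] = 72.8224
Node 0 (S = 135): V_0 = e^(−0.05)·[0.9025·12.4608 + 0.0975·72.8224] = 17.4489

€17.45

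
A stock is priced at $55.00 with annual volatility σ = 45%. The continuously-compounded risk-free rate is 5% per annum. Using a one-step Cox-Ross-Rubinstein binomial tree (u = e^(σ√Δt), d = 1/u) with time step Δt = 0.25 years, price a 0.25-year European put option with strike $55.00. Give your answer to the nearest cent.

CRR parameters: u = e^(σ√Δt) = e^(0.45·√0.25) = 1.2523, d = 1/u = 0.7985
Per-period rate: rΔt = 0.05·0.25 = 0.0125, so R = e^0.0125 = 1.0126
Risk-neutral probability p = (e^0.0125 − 0.7985)/(1.2523 − 0.7985) = 0.2141/0.4538 = 0.4717
Terminal stock prices: S_u = 68.88, S_d = 43.92
Terminal payoffs (K − S): max(-13.88, 0) = 0, max(11.08, 0) = 11.08
Node 0 (S = 55): V_0 = e^(−0.0125)·[0.4717·0.0000 + 0.5283·11.0816] = 5.7816

$5.78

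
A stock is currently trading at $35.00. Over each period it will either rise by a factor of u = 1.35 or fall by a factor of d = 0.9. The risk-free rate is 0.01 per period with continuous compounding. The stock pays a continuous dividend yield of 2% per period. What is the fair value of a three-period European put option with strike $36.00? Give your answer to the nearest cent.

$5.21

Per-period risk-free factor R = e^0.01 = 1.0101; dividend-adjusted growth = e^(0.01−0.02) = 0.9900.
Risk-neutral probability p = (0.9900 − 0.9)/(1.35 − 0.9) = 0.0900/0.4500 = 0.2001
Terminal stock prices: S_uuu = 86.11, S_uud = 57.41, S_udd = 38.27, S_ddd = 25.52
Terminal payoffs (K − S): max(-50.11, 0) = 0, max(-21.41, 0) = 0, max(-2.273, 0) = 0, max(10.48, 0) = 10.48
Node uu (S = 63.79): V_uu = e^(−0.01)·[0.2001·0.0000 + 0.7999·0.0000] = 0.0000
Node ud (S = 42.52): V_ud = e^(−0.01)·[0.2001·0.0000 + 0.7999·0.0000] = 0.0000
Node dd (S = 28.35): V_dd = e^(−0.01)·[0.2001·0.0000 + 0.7999·10.4850] = 8.3034
Node u (S = 47.25): V_u = e^(−0.01)·[0.2001·0.0000 + 0.7999·0.0000] = 0.0000
Node d (S = 31.5): V_d = e^(−0.01)·[0.2001·0.0000 + 0.7999·8.3034] = 6.5757
Node 0 (S = 35): V_0 = e^(−0.01)·[0.2001·0.0000 + 0.7999·6.5757] = 5.2075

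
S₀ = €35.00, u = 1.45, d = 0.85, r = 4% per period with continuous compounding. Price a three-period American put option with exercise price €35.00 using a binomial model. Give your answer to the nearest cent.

€4.17

Risk-neutral probability p = (e^0.04 − 0.85)/(1.45 − 0.85) = 0.1908/0.6000 = 0.3180
Terminal stock prices: S_uuu = 106.7, S_uud = 62.55, S_udd = 36.67, S_ddd = 21.49
Terminal payoffs (K − S): max(-71.7, 0) = 0, max(-27.55, 0) = 0, max(-1.667, 0) = 0, max(13.51, 0) = 13.51
Node uu (S = 73.59): continuation = e^(−0.04)·[0.3180·0.0000 + 0.6820·0.0000] = 0.0000; exercise value = 0.0000 ≤ continuation, so V_uu = 0.0000
Node ud (S = 43.14): continuation = e^(−0.04)·[0.3180·0.0000 + 0.6820·0.0000] = 0.0000; exercise value = 0.0000 ≤ continuation, so V_ud = 0.0000
Node dd (S = 25.29): continuation = e^(−0.04)·[0.3180·0.0000 + 0.6820·13.5056] = 8.8494; exercise value = 9.7125 > continuation, so V_dd = 9.7125 (exercise)
Node u (S = 50.75): continuation = e^(−0.04)·[0.3180·0.0000 + 0.6820·0.0000] = 0.0000; exercise value = 0.0000 ≤ continuation, so V_u = 0.0000
Node d (S = 29.75): continuation = e^(−0.04)·[0.3180·0.0000 + 0.6820·9.7125] = 6.3640; exercise value = 5.2500 ≤ continuation, so V_d = 6.3640
Node 0 (S = 35): continuation = e^(−0.04)·[0.3180·0.0000 + 0.6820·6.3640] = 4.1700; exercise value = 0.0000 ≤ continuation, so V_0 = 4.1700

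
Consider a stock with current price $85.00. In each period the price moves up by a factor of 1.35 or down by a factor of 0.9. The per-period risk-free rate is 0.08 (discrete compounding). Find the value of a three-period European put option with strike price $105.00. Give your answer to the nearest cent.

$11.51

Risk-neutral probability p = (1 + 0.08 − 0.9)/(1.35 − 0.9) = 0.1800/0.4500 = 0.4000
Terminal stock prices: S_uuu = 209.1, S_uud = 139.4, S_udd = 92.95, S_ddd = 61.97
Terminal payoffs (K − S): max(-104.1, 0) = 0, max(-34.42, 0) = 0, max(12.05, 0) = 12.05, max(43.03, 0) = 43.03
Node uu (S = 154.9): V_uu = 1/1.08·[0.4000·0.0000 + 0.6000·0.0000] = 0.0000
Node ud (S = 103.3): V_ud = 1/1.08·[0.4000·0.0000 + 0.6000·12.0525] = 6.6958
Node dd (S = 68.85): V_dd = 1/1.08·[0.4000·12.0525 + 0.6000·43.0350] = 28.3722
Node u (S = 114.8): V_u = 1/1.08·[0.4000·0.0000 + 0.6000·6.6958] = 3.7199
Node d (S = 76.5): V_d = 1/1.08·[0.4000·6.6958 + 0.6000·28.3722] = 18.2423
Node 0 (S = 85): V_0 = 1/1.08·[0.4000·3.7199 + 0.6000·18.2423] = 11.5123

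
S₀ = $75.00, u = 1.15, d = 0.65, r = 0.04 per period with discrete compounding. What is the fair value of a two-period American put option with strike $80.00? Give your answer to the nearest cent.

$10.41

Risk-neutral probability p = (1 + 0.04 − 0.65)/(1.15 − 0.65) = 0.3900/0.5000 = 0.7800
Terminal stock prices: S_uu = 99.19, S_ud = 56.06, S_dd = 31.69
Terminal payoffs (K − S): max(-19.19, 0) = 0, max(23.94, 0) = 23.94, max(48.31, 0) = 48.31
Node u (S = 86.25): continuation = 1/1.04·[0.7800·0.0000 + 0.2200·23.9375] = 5.0637; exercise value = 0.0000 ≤ continuation, so V_u = 5.0637
Node d (S = 48.75): continuation = 1/1.04·[0.7800·23.9375 + 0.2200·48.3125] = 28.1731; exercise value = 31.2500 > continuation, so V_d = 31.2500 (exercise)
Node 0 (S = 75): continuation = 1/1.04·[0.7800·5.0637 + 0.2200·31.2500] = 10.4084; exercise value = 5.0000 ≤ continuation, so V_0 = 10.4084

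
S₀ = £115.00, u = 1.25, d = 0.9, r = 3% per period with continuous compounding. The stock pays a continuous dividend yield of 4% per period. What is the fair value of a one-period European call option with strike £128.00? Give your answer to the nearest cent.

Per-period risk-free factor R = e^0.03 = 1.0305; dividend-adjusted growth = e^(0.03−0.04) = 0.9900.
Risk-neutral probability p = (0.9900 − 0.9)/(1.25 − 0.9) = 0.0900/0.3500 = 0.2573
Terminal stock prices: S_u = 143.8, S_d = 103.5
Terminal payoffs (S − K): max(15.75, 0) = 15.75, max(-24.5, 0) = 0
Node 0 (S = 115): V_0 = e^(−0.03)·[0.2573·15.7500 + 0.7427·0.0000] = 3.9325

£3.93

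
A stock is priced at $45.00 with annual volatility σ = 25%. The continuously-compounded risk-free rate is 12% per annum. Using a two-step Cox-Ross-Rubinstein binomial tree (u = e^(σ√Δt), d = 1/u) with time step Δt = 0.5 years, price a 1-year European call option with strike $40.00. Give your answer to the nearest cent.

CRR parameters: u = e^(σ√Δt) = e^(0.25·√0.5) = 1.1934, d = 1/u = 0.8380
Per-period rate: rΔt = 0.12·0.5 = 0.06, so R = e^0.06 = 1.0618
Risk-neutral probability p = (e^0.06 − 0.8380)/(1.1934 − 0.8380) = 0.2239/0.3554 = 0.6299
Terminal stock prices: S_uu = 64.09, S_ud = 45, S_dd = 31.6
Terminal payoffs (S − K): max(24.09, 0) = 24.09, max(5, 0) = 5, max(-8.402, 0) = 0
Node u (S = 53.7): V_u = e^(−0.06)·[0.6299·24.0854 + 0.3701·5.0000] = 16.0308
Node d (S = 37.71): V_d = e^(−0.06)·[0.6299·5.0000 + 0.3701·0.0000] = 2.9661
Node 0 (S = 45): V_0 = e^(−0.06)·[0.6299·16.0308 + 0.3701·2.9661] = 10.5438

$10.54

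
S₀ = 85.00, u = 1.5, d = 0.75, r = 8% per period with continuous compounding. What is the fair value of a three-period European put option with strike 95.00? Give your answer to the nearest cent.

15.52

Risk-neutral probability p = (e^0.08 − 0.75)/(1.5 − 0.75) = 0.3333/0.7500 = 0.4444
Terminal stock prices: S_uuu = 286.9, S_uud = 143.4, S_udd = 71.72, S_ddd = 35.86
Terminal payoffs (K − S): max(-191.9, 0) = 0, max(-48.44, 0) = 0, max(23.28, 0) = 23.28, max(59.14, 0) = 59.14
Node uu (S = 191.2): V_uu = e^(−0.08)·[0.4444·0.0000 + 0.5556·0.0000] = 0.0000
Node ud (S = 95.62): V_ud = e^(−0.08)·[0.4444·0.0000 + 0.5556·23.2812] = 11.9409
Node dd (S = 47.81): V_dd = e^(−0.08)·[0.4444·23.2812 + 0.5556·59.1406] = 39.8836
Node u (S = 127.5): V_u = e^(−0.08)·[0.4444·0.0000 + 0.5556·11.9409] = 6.1245
Node d (S = 63.75): V_d = e^(−0.08)·[0.4444·11.9409 + 0.5556·39.8836] = 25.3546
Node 0 (S = 85): V_0 = e^(−0.08)·[0.4444·6.1245 + 0.5556·25.3546] = 15.5167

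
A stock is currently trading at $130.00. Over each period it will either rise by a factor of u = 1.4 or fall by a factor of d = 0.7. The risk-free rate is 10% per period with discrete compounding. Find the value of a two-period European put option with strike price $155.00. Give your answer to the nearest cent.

$25.03

Risk-neutral probability p = (1 + 0.1 − 0.7)/(1.4 − 0.7) = 0.4000/0.7000 = 0.5714
Terminal stock prices: S_uu = 254.8, S_ud = 127.4, S_dd = 63.7
Terminal payoffs (K − S): max(-99.8, 0) = 0, max(27.6, 0) = 27.6, max(91.3, 0) = 91.3
Node u (S = 182): V_u = 1/1.1·[0.5714·0.0000 + 0.4286·27.6000] = 10.7532
Node d (S = 91): V_d = 1/1.1·[0.5714·27.6000 + 0.4286·91.3000] = 49.9091
Node 0 (S = 130): V_0 = 1/1.1·[0.5714·10.7532 + 0.4286·49.9091] = 25.0312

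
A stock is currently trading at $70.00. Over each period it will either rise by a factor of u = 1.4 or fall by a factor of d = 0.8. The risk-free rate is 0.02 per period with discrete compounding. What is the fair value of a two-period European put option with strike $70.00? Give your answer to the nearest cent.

$9.72

Risk-neutral probability p = (1 + 0.02 − 0.8)/(1.4 − 0.8) = 0.2200/0.6000 = 0.3667
Terminal stock prices: S_uu = 137.2, S_ud = 78.4, S_dd = 44.8
Terminal payoffs (K − S): max(-67.2, 0) = 0, max(-8.4, 0) = 0, max(25.2, 0) = 25.2
Node u (S = 98): V_u = 1/1.02·[0.3667·0.0000 + 0.6333·0.0000] = 0.0000
Node d (S = 56): V_d = 1/1.02·[0.3667·0.0000 + 0.6333·25.2000] = 15.6471
Node 0 (S = 70): V_0 = 1/1.02·[0.3667·0.0000 + 0.6333·15.6471] = 9.7155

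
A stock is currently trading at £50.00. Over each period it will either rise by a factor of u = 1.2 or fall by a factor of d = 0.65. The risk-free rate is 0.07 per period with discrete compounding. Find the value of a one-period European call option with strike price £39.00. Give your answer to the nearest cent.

Risk-neutral probability p = (1 + 0.07 − 0.65)/(1.2 − 0.65) = 0.4200/0.5500 = 0.7636
Terminal stock prices: S_u = 60, S_d = 32.5
Terminal payoffs (S − K): max(21, 0) = 21, max(-6.5, 0) = 0
Node 0 (S = 50): V_0 = 1/1.07·[0.7636·21.0000 + 0.2364·0.0000] = 14.9873

£14.99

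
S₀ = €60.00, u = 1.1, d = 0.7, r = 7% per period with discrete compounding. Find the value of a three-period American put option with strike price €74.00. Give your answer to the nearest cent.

€14.00

Risk-neutral probability p = (1 + 0.07 − 0.7)/(1.1 − 0.7) = 0.3700/0.4000 = 0.9250
Terminal stock prices: S_uuu = 79.86, S_uud = 50.82, S_udd = 32.34, S_ddd = 20.58
Terminal payoffs (K − S): max(-5.86, 0) = 0, max(23.18, 0) = 23.18, max(41.66, 0) = 41.66, max(53.42, 0) = 53.42
Node uu (S = 72.6): continuation = 1/1.07·[0.9250·0.0000 + 0.0750·23.1800] = 1.6248; exercise value = 1.4000 ≤ continuation, so V_uu = 1.6248
Node ud (S = 46.2): continuation = 1/1.07·[0.9250·23.1800 + 0.0750·41.6600] = 22.9589; exercise value = 27.8000 > continuation, so V_ud = 27.8000 (exercise)
Node dd (S = 29.4): continuation = 1/1.07·[0.9250·41.6600 + 0.0750·53.4200] = 39.7589; exercise value = 44.6000 > continuation, so V_dd = 44.6000 (exercise)
Node u (S = 66): continuation = 1/1.07·[0.9250·1.6248 + 0.0750·27.8000] = 3.3532; exercise value = 8.0000 > continuation, so V_u = 8.0000 (exercise)
Node d (S = 42): continuation = 1/1.07·[0.9250·27.8000 + 0.0750·44.6000] = 27.1589; exercise value = 32.0000 > continuation, so V_d = 32.0000 (exercise)
Node 0 (S = 60): continuation = 1/1.07·[0.9250·8.0000 + 0.0750·32.0000] = 9.1589; exercise value = 14.0000 > continuation, so V_0 = 14.0000 (exercise)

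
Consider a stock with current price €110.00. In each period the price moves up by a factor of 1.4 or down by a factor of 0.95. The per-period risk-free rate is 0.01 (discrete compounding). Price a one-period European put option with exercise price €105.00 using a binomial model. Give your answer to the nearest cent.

Risk-neutral probability p = (1 + 0.01 − 0.95)/(1.4 − 0.95) = 0.0600/0.4500 = 0.1333
Terminal stock prices: S_u = 154, S_d = 104.5
Terminal payoffs (K − S): max(-49, 0) = 0, max(0.5, 0) = 0.5
Node 0 (S = 110): V_0 = 1/1.01·[0.1333·0.0000 + 0.8667·0.5000] = 0.4290

€0.43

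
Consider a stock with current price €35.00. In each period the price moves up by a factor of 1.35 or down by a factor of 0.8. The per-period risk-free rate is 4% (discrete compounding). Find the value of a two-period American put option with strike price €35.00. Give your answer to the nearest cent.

Risk-neutral probability p = (1 + 0.04 − 0.8)/(1.35 − 0.8) = 0.2400/0.5500 = 0.4364
Terminal stock prices: S_uu = 63.79, S_ud = 37.8, S_dd = 22.4
Terminal payoffs (K − S): max(-28.79, 0) = 0, max(-2.8, 0) = 0, max(12.6, 0) = 12.6
Node u (S = 47.25): continuation = 1/1.04·[0.4364·0.0000 + 0.5636·0.0000] = 0.0000; exercise value = 0.0000 ≤ continuation, so V_u = 0.0000
Node d (S = 28): continuation = 1/1.04·[0.4364·0.0000 + 0.5636·12.6000] = 6.8287; exercise value = 7.0000 > continuation, so V_d = 7.0000 (exercise)
Node 0 (S = 35): continuation = 1/1.04·[0.4364·0.0000 + 0.5636·7.0000] = 3.7937; exercise value = 0.0000 ≤ continuation, so V_0 = 3.7937

€3.79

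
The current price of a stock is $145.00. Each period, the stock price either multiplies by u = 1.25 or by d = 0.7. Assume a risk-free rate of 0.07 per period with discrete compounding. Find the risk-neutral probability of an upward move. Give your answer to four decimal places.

p = 0.6727

Risk-neutral probability p = (1 + 0.07 − 0.7)/(1.25 − 0.7) = 0.3700/0.5500 = 0.6727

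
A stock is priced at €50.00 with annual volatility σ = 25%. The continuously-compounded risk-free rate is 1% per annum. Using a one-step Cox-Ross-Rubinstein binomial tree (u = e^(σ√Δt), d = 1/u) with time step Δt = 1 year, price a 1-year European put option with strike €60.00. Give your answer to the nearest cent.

CRR parameters: u = e^(σ√Δt) = e^(0.25·√1) = 1.2840, d = 1/u = 0.7788
Per-period rate: rΔt = 0.01·1 = 0.01, so R = e^0.01 = 1.0101
Risk-neutral probability p = (e^0.01 − 0.7788)/(1.2840 − 0.7788) = 0.2312/0.5052 = 0.4577
Terminal stock prices: S_u = 64.2, S_d = 38.94
Terminal payoffs (K − S): max(-4.201, 0) = 0, max(21.06, 0) = 21.06
Node 0 (S = 50): V_0 = e^(−0.01)·[0.4577·0.0000 + 0.5423·21.0600] = 11.3068

€11.31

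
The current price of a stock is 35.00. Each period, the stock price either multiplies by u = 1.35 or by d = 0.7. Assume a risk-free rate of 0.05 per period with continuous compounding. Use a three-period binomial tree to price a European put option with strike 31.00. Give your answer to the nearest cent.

Risk-neutral probability p = (e^0.05 − 0.7)/(1.35 − 0.7) = 0.3513/0.6500 = 0.5404
Terminal stock prices: S_uuu = 86.11, S_uud = 44.65, S_udd = 23.15, S_ddd = 12
Terminal payoffs (K − S): max(-55.11, 0) = 0, max(-13.65, 0) = 0, max(7.848, 0) = 7.848, max(19, 0) = 19
Node uu (S = 63.79): V_uu = e^(−0.05)·[0.5404·0.0000 + 0.4596·0.0000] = 0.0000
Node ud (S = 33.07): V_ud = e^(−0.05)·[0.5404·0.0000 + 0.4596·7.8475] = 3.4307
Node dd (S = 17.15): V_dd = e^(−0.05)·[0.5404·7.8475 + 0.4596·18.9950] = 12.3381
Node u (S = 47.25): V_u = e^(−0.05)·[0.5404·0.0000 + 0.4596·3.4307] = 1.4998
Node d (S = 24.5): V_d = e^(−0.05)·[0.5404·3.4307 + 0.4596·12.3381] = 7.1574
Node 0 (S = 35): V_0 = e^(−0.05)·[0.5404·1.4998 + 0.4596·7.1574] = 3.9000

3.90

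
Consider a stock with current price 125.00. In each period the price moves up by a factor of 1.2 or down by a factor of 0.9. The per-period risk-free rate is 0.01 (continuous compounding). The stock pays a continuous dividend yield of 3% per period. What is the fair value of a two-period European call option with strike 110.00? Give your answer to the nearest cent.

Per-period risk-free factor R = e^0.01 = 1.0101; dividend-adjusted growth = e^(0.01−0.03) = 0.9802.
Risk-neutral probability p = (0.9802 − 0.9)/(1.2 − 0.9) = 0.0802/0.3000 = 0.2673
Terminal stock prices: S_uu = 180, S_ud = 135, S_dd = 101.2
Terminal payoffs (S − K): max(70, 0) = 70, max(25, 0) = 25, max(-8.75, 0) = 0
Node u (S = 150): V_u = e^(−0.01)·[0.2673·70.0000 + 0.7327·25.0000] = 36.6613
Node d (S = 112.5): V_d = e^(−0.01)·[0.2673·25.0000 + 0.7327·0.0000] = 6.6167
Node 0 (S = 125): V_0 = e^(−0.01)·[0.2673·36.6613 + 0.7327·6.6167] = 14.5028

14.50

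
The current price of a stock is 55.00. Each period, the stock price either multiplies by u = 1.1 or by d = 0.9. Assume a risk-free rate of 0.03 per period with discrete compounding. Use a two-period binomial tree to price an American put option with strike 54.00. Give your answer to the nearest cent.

Risk-neutral probability p = (1 + 0.03 − 0.9)/(1.1 − 0.9) = 0.1300/0.2000 = 0.6500
Terminal stock prices: S_uu = 66.55, S_ud = 54.45, S_dd = 44.55
Terminal payoffs (K − S): max(-12.55, 0) = 0, max(-0.45, 0) = 0, max(9.45, 0) = 9.45
Node u (S = 60.5): continuation = 1/1.03·[0.6500·0.0000 + 0.3500·0.0000] = 0.0000; exercise value = 0.0000 ≤ continuation, so V_u = 0.0000
Node d (S = 49.5): continuation = 1/1.03·[0.6500·0.0000 + 0.3500·9.4500] = 3.2112; exercise value = 4.5000 > continuation, so V_d = 4.5000 (exercise)
Node 0 (S = 55): continuation = 1/1.03·[0.6500·0.0000 + 0.3500·4.5000] = 1.5291; exercise value = 0.0000 ≤ continuation, so V_0 = 1.5291

1.53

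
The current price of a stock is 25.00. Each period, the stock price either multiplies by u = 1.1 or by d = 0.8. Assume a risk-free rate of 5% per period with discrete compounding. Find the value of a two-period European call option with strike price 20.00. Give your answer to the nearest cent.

6.96

Risk-neutral probability p = (1 + 0.05 − 0.8)/(1.1 − 0.8) = 0.2500/0.3000 = 0.8333
Terminal stock prices: S_uu = 30.25, S_ud = 22, S_dd = 16
Terminal payoffs (S − K): max(10.25, 0) = 10.25, max(2, 0) = 2, max(-4, 0) = 0
Node u (S = 27.5): V_u = 1/1.05·[0.8333·10.2500 + 0.1667·2.0000] = 8.4524
Node d (S = 20): V_d = 1/1.05·[0.8333·2.0000 + 0.1667·0.0000] = 1.5873
Node 0 (S = 25): V_0 = 1/1.05·[0.8333·8.4524 + 0.1667·1.5873] = 6.9602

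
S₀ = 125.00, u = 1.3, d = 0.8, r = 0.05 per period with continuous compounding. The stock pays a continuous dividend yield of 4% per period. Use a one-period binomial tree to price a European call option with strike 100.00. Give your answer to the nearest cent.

24.98

Per-period risk-free factor R = e^0.05 = 1.0513; dividend-adjusted growth = e^(0.05−0.04) = 1.0101.
Risk-neutral probability p = (1.0101 − 0.8)/(1.3 − 0.8) = 0.2101/0.5000 = 0.4201
Terminal stock prices: S_u = 162.5, S_d = 100
Terminal payoffs (S − K): max(62.5, 0) = 62.5, max(0, 0) = 0
Node 0 (S = 125): V_0 = e^(−0.05)·[0.4201·62.5000 + 0.5799·0.0000] = 24.9757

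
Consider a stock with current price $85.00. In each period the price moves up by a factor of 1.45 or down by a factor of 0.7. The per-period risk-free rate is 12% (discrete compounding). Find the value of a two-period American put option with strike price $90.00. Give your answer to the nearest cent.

$12.71

Risk-neutral probability p = (1 + 0.12 − 0.7)/(1.45 − 0.7) = 0.4200/0.7500 = 0.5600
Terminal stock prices: S_uu = 178.7, S_ud = 86.27, S_dd = 41.65
Terminal payoffs (K − S): max(-88.71, 0) = 0, max(3.725, 0) = 3.725, max(48.35, 0) = 48.35
Node u (S = 123.2): continuation = 1/1.12·[0.5600·0.0000 + 0.4400·3.7250] = 1.4634; exercise value = 0.0000 ≤ continuation, so V_u = 1.4634
Node d (S = 59.5): continuation = 1/1.12·[0.5600·3.7250 + 0.4400·48.3500] = 20.8571; exercise value = 30.5000 > continuation, so V_d = 30.5000 (exercise)
Node 0 (S = 85): continuation = 1/1.12·[0.5600·1.4634 + 0.4400·30.5000] = 12.7138; exercise value = 5.0000 ≤ continuation, so V_0 = 12.7138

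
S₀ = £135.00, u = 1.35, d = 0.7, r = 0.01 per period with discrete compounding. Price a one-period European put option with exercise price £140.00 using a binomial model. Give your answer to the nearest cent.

Risk-neutral probability p = (1 + 0.01 − 0.7)/(1.35 − 0.7) = 0.3100/0.6500 = 0.4769
Terminal stock prices: S_u = 182.2, S_d = 94.5
Terminal payoffs (K − S): max(-42.25, 0) = 0, max(45.5, 0) = 45.5
Node 0 (S = 135): V_0 = 1/1.01·[0.4769·0.0000 + 0.5231·45.5000] = 23.5644

£23.56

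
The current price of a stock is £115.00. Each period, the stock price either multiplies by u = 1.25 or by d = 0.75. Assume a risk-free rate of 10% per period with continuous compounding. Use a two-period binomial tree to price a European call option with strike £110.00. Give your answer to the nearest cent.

Risk-neutral probability p = (e^0.1 − 0.75)/(1.25 − 0.75) = 0.3552/0.5000 = 0.7103
Terminal stock prices: S_uu = 179.7, S_ud = 107.8, S_dd = 64.69
Terminal payoffs (S − K): max(69.69, 0) = 69.69, max(-2.188, 0) = 0, max(-45.31, 0) = 0
Node u (S = 143.8): V_u = e^(−0.1)·[0.7103·69.6875 + 0.2897·0.0000] = 44.7912
Node d (S = 86.25): V_d = e^(−0.1)·[0.7103·0.0000 + 0.2897·0.0000] = 0.0000
Node 0 (S = 115): V_0 = e^(−0.1)·[0.7103·44.7912 + 0.2897·0.0000] = 28.7893

£28.79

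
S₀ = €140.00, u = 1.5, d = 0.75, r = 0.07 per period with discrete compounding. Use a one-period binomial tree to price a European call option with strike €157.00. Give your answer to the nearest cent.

€21.13

Risk-neutral probability p = (1 + 0.07 − 0.75)/(1.5 − 0.75) = 0.3200/0.7500 = 0.4267
Terminal stock prices: S_u = 210, S_d = 105
Terminal payoffs (S − K): max(53, 0) = 53, max(-52, 0) = 0
Node 0 (S = 140): V_0 = 1/1.07·[0.4267·53.0000 + 0.5733·0.0000] = 21.1340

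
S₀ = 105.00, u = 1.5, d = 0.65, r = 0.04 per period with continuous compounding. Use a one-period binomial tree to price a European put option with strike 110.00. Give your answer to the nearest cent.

Risk-neutral probability p = (e^0.04 − 0.65)/(1.5 − 0.65) = 0.3908/0.8500 = 0.4598
Terminal stock prices: S_u = 157.5, S_d = 68.25
Terminal payoffs (K − S): max(-47.5, 0) = 0, max(41.75, 0) = 41.75
Node 0 (S = 105): V_0 = e^(−0.04)·[0.4598·0.0000 + 0.5402·41.7500] = 21.6699

21.67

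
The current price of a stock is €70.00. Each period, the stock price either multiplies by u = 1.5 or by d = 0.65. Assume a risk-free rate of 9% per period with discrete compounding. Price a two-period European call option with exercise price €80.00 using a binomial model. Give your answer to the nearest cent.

Risk-neutral probability p = (1 + 0.09 − 0.65)/(1.5 − 0.65) = 0.4400/0.8500 = 0.5176
Terminal stock prices: S_uu = 157.5, S_ud = 68.25, S_dd = 29.58
Terminal payoffs (S − K): max(77.5, 0) = 77.5, max(-11.75, 0) = 0, max(-50.42, 0) = 0
Node u (S = 105): V_u = 1/1.09·[0.5176·77.5000 + 0.4824·0.0000] = 36.8052
Node d (S = 45.5): V_d = 1/1.09·[0.5176·0.0000 + 0.4824·0.0000] = 0.0000
Node 0 (S = 70): V_0 = 1/1.09·[0.5176·36.8052 + 0.4824·0.0000] = 17.4790

€17.48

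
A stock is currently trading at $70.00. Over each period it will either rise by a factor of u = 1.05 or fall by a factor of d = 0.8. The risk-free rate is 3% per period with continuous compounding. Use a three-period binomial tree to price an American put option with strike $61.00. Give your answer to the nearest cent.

$0.53

Risk-neutral probability p = (e^0.03 − 0.8)/(1.05 − 0.8) = 0.2305/0.2500 = 0.9218
Terminal stock prices: S_uuu = 81.03, S_uud = 61.74, S_udd = 47.04, S_ddd = 35.84
Terminal payoffs (K − S): max(-20.03, 0) = 0, max(-0.74, 0) = 0, max(13.96, 0) = 13.96, max(25.16, 0) = 25.16
Node uu (S = 77.17): continuation = e^(−0.03)·[0.9218·0.0000 + 0.0782·0.0000] = 0.0000; exercise value = 0.0000 ≤ continuation, so V_uu = 0.0000
Node ud (S = 58.8): continuation = e^(−0.03)·[0.9218·0.0000 + 0.0782·13.9600] = 1.0592; exercise value = 2.2000 > continuation, so V_ud = 2.2000 (exercise)
Node dd (S = 44.8): continuation = e^(−0.03)·[0.9218·13.9600 + 0.0782·25.1600] = 14.3972; exercise value = 16.2000 > continuation, so V_dd = 16.2000 (exercise)
Node u (S = 73.5): continuation = e^(−0.03)·[0.9218·0.0000 + 0.0782·2.2000] = 0.1669; exercise value = 0.0000 ≤ continuation, so V_u = 0.1669
Node d (S = 56): continuation = e^(−0.03)·[0.9218·2.2000 + 0.0782·16.2000] = 3.1972; exercise value = 5.0000 > continuation, so V_d = 5.0000 (exercise)
Node 0 (S = 70): continuation = e^(−0.03)·[0.9218·0.1669 + 0.0782·5.0000] = 0.5287; exercise value = 0.0000 ≤ continuation, so V_0 = 0.5287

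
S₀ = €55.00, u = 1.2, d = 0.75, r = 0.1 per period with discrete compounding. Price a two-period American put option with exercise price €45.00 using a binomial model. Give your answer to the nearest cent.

Risk-neutral probability p = (1 + 0.1 − 0.75)/(1.2 − 0.75) = 0.3500/0.4500 = 0.7778
Terminal stock prices: S_uu = 79.2, S_ud = 49.5, S_dd = 30.94
Terminal payoffs (K − S): max(-34.2, 0) = 0, max(-4.5, 0) = 0, max(14.06, 0) = 14.06
Node u (S = 66): continuation = 1/1.1·[0.7778·0.0000 + 0.2222·0.0000] = 0.0000; exercise value = 0.0000 ≤ continuation, so V_u = 0.0000
Node d (S = 41.25): continuation = 1/1.1·[0.7778·0.0000 + 0.2222·14.0625] = 2.8409; exercise value = 3.7500 > continuation, so V_d = 3.7500 (exercise)
Node 0 (S = 55): continuation = 1/1.1·[0.7778·0.0000 + 0.2222·3.7500] = 0.7576; exercise value = 0.0000 ≤ continuation, so V_0 = 0.7576

€0.76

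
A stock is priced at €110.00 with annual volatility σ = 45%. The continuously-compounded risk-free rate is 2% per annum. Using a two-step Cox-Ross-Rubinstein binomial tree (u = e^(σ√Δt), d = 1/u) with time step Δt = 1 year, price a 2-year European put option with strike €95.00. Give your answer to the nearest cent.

€16.75

CRR parameters: u = e^(σ√Δt) = e^(0.45·√1) = 1.5683, d = 1/u = 0.6376
Per-period rate: rΔt = 0.02·1 = 0.02, so R = e^0.02 = 1.0202
Risk-neutral probability p = (e^0.02 − 0.6376)/(1.5683 − 0.6376) = 0.3826/0.9307 = 0.4111
Terminal stock prices: S_uu = 270.6, S_ud = 110, S_dd = 44.72
Terminal payoffs (K − S): max(-175.6, 0) = 0, max(-15, 0) = 0, max(50.28, 0) = 50.28
Node u (S = 172.5): V_u = e^(−0.02)·[0.4111·0.0000 + 0.5889·0.0000] = 0.0000
Node d (S = 70.14): V_d = e^(−0.02)·[0.4111·0.0000 + 0.5889·50.2773] = 29.0237
Node 0 (S = 110): V_0 = e^(−0.02)·[0.4111·0.0000 + 0.5889·29.0237] = 16.7545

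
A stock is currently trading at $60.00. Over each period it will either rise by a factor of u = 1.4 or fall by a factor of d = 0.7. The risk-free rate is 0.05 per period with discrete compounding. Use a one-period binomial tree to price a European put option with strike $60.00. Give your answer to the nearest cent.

Risk-neutral probability p = (1 + 0.05 − 0.7)/(1.4 − 0.7) = 0.3500/0.7000 = 0.5000
Terminal stock prices: S_u = 84, S_d = 42
Terminal payoffs (K − S): max(-24, 0) = 0, max(18, 0) = 18
Node 0 (S = 60): V_0 = 1/1.05·[0.5000·0.0000 + 0.5000·18.0000] = 8.5714

$8.57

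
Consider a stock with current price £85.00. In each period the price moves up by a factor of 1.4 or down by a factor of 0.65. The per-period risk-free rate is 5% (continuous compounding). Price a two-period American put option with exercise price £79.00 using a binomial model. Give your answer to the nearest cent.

£10.88

Risk-neutral probability p = (e^0.05 − 0.65)/(1.4 − 0.65) = 0.4013/0.7500 = 0.5350
Terminal stock prices: S_uu = 166.6, S_ud = 77.35, S_dd = 35.91
Terminal payoffs (K − S): max(-87.6, 0) = 0, max(1.65, 0) = 1.65, max(43.09, 0) = 43.09
Node u (S = 119): continuation = e^(−0.05)·[0.5350·0.0000 + 0.4650·1.6500] = 0.7298; exercise value = 0.0000 ≤ continuation, so V_u = 0.7298
Node d (S = 55.25): continuation = e^(−0.05)·[0.5350·1.6500 + 0.4650·43.0875] = 19.8971; exercise value = 23.7500 > continuation, so V_d = 23.7500 (exercise)
Node 0 (S = 85): continuation = e^(−0.05)·[0.5350·0.7298 + 0.4650·23.7500] = 10.8759; exercise value = 0.0000 ≤ continuation, so V_0 = 10.8759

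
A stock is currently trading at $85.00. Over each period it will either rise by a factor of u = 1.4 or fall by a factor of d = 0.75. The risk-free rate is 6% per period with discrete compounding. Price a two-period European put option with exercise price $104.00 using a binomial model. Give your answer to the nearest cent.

$20.23

Risk-neutral probability p = (1 + 0.06 − 0.75)/(1.4 − 0.75) = 0.3100/0.6500 = 0.4769
Terminal stock prices: S_uu = 166.6, S_ud = 89.25, S_dd = 47.81
Terminal payoffs (K − S): max(-62.6, 0) = 0, max(14.75, 0) = 14.75, max(56.19, 0) = 56.19
Node u (S = 119): V_u = 1/1.06·[0.4769·0.0000 + 0.5231·14.7500] = 7.2787
Node d (S = 63.75): V_d = 1/1.06·[0.4769·14.7500 + 0.5231·56.1875] = 34.3632
Node 0 (S = 85): V_0 = 1/1.06·[0.4769·7.2787 + 0.5231·34.3632] = 20.2320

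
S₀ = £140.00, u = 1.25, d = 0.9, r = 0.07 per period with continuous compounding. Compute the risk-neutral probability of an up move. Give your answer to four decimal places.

Risk-neutral probability p = (e^0.07 − 0.9)/(1.25 − 0.9) = 0.1725/0.3500 = 0.4929

p = 0.4929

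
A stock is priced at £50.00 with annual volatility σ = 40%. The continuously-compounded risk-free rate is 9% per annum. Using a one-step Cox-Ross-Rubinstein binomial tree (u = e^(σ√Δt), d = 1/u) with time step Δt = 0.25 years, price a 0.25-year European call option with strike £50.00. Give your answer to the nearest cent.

CRR parameters: u = e^(σ√Δt) = e^(0.4·√0.25) = 1.2214, d = 1/u = 0.8187
Per-period rate: rΔt = 0.09·0.25 = 0.0225, so R = e^0.0225 = 1.0228
Risk-neutral probability p = (e^0.0225 − 0.8187)/(1.2214 − 0.8187) = 0.2040/0.4027 = 0.5067
Terminal stock prices: S_u = 61.07, S_d = 40.94
Terminal payoffs (S − K): max(11.07, 0) = 11.07, max(-9.063, 0) = 0
Node 0 (S = 50): V_0 = e^(−0.0225)·[0.5067·11.0701 + 0.4933·0.0000] = 5.4842

£5.48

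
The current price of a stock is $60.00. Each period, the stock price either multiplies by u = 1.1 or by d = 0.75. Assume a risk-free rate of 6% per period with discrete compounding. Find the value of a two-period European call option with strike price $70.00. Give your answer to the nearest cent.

$1.82

Risk-neutral probability p = (1 + 0.06 − 0.75)/(1.1 − 0.75) = 0.3100/0.3500 = 0.8857
Terminal stock prices: S_uu = 72.6, S_ud = 49.5, S_dd = 33.75
Terminal payoffs (S − K): max(2.6, 0) = 2.6, max(-20.5, 0) = 0, max(-36.25, 0) = 0
Node u (S = 66): V_u = 1/1.06·[0.8857·2.6000 + 0.1143·0.0000] = 2.1725
Node d (S = 45): V_d = 1/1.06·[0.8857·0.0000 + 0.1143·0.0000] = 0.0000
Node 0 (S = 60): V_0 = 1/1.06·[0.8857·2.1725 + 0.1143·0.0000] = 1.8153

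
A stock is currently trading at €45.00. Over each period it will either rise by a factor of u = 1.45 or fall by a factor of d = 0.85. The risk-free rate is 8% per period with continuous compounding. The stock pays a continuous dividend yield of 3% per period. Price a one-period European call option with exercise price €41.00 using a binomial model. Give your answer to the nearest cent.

Per-period risk-free factor R = e^0.08 = 1.0833; dividend-adjusted growth = e^(0.08−0.03) = 1.0513.
Risk-neutral probability p = (1.0513 − 0.85)/(1.45 − 0.85) = 0.2013/0.6000 = 0.3355
Terminal stock prices: S_u = 65.25, S_d = 38.25
Terminal payoffs (S − K): max(24.25, 0) = 24.25, max(-2.75, 0) = 0
Node 0 (S = 45): V_0 = e^(−0.08)·[0.3355·24.2500 + 0.6645·0.0000] = 7.5093

€7.51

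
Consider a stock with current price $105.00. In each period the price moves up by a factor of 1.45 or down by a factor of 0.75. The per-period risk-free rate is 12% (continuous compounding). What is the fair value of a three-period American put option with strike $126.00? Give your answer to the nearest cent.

Risk-neutral probability p = (e^0.12 − 0.75)/(1.45 − 0.75) = 0.3775/0.7000 = 0.5393
Terminal stock prices: S_uuu = 320.1, S_uud = 165.6, S_udd = 85.64, S_ddd = 44.3
Terminal payoffs (K − S): max(-194.1, 0) = 0, max(-39.57, 0) = 0, max(40.36, 0) = 40.36, max(81.7, 0) = 81.7
Node uu (S = 220.8): continuation = e^(−0.12)·[0.5393·0.0000 + 0.4607·0.0000] = 0.0000; exercise value = 0.0000 ≤ continuation, so V_uu = 0.0000
Node ud (S = 114.2): continuation = e^(−0.12)·[0.5393·0.0000 + 0.4607·40.3594] = 16.4917; exercise value = 11.8125 ≤ continuation, so V_ud = 16.4917
Node dd (S = 59.06): continuation = e^(−0.12)·[0.5393·40.3594 + 0.4607·81.7031] = 52.6895; exercise value = 66.9375 > continuation, so V_dd = 66.9375 (exercise)
Node u (S = 152.2): continuation = e^(−0.12)·[0.5393·0.0000 + 0.4607·16.4917] = 6.7388; exercise value = 0.0000 ≤ continuation, so V_u = 6.7388
Node d (S = 78.75): continuation = e^(−0.12)·[0.5393·16.4917 + 0.4607·66.9375] = 35.2400; exercise value = 47.2500 > continuation, so V_d = 47.2500 (exercise)
Node 0 (S = 105): continuation = e^(−0.12)·[0.5393·6.7388 + 0.4607·47.2500] = 22.5305; exercise value = 21.0000 ≤ continuation, so V_0 = 22.5305

$22.53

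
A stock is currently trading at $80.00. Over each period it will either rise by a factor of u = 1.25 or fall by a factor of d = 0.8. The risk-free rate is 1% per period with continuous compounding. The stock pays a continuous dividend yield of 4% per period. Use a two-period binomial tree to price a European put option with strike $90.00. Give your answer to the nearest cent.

Per-period risk-free factor R = e^0.01 = 1.0101; dividend-adjusted growth = e^(0.01−0.04) = 0.9704.
Risk-neutral probability p = (0.9704 − 0.8)/(1.25 − 0.8) = 0.1704/0.4500 = 0.3788
Terminal stock prices: S_uu = 125, S_ud = 80, S_dd = 51.2
Terminal payoffs (K − S): max(-35, 0) = 0, max(10, 0) = 10, max(38.8, 0) = 38.8
Node u (S = 100): V_u = e^(−0.01)·[0.3788·0.0000 + 0.6212·10.0000] = 6.1505
Node d (S = 64): V_d = e^(−0.01)·[0.3788·10.0000 + 0.6212·38.8000] = 27.6140
Node 0 (S = 80): V_0 = e^(−0.01)·[0.3788·6.1505 + 0.6212·27.6140] = 19.2904

$19.29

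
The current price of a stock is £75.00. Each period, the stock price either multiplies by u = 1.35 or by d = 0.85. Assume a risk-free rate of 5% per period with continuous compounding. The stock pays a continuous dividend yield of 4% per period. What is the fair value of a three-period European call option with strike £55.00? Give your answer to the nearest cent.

£21.60

Per-period risk-free factor R = e^0.05 = 1.0513; dividend-adjusted growth = e^(0.05−0.04) = 1.0101.
Risk-neutral probability p = (1.0101 − 0.85)/(1.35 − 0.85) = 0.1601/0.5000 = 0.3201
Terminal stock prices: S_uuu = 184.5, S_uud = 116.2, S_udd = 73.15, S_ddd = 46.06
Terminal payoffs (S − K): max(129.5, 0) = 129.5, max(61.18, 0) = 61.18, max(18.15, 0) = 18.15, max(-8.941, 0) = 0
Node uu (S = 136.7): V_uu = e^(−0.05)·[0.3201·129.5281 + 0.6799·61.1844] = 79.0103
Node ud (S = 86.06): V_ud = e^(−0.05)·[0.3201·61.1844 + 0.6799·18.1531] = 30.3703
Node dd (S = 54.19): V_dd = e^(−0.05)·[0.3201·18.1531 + 0.6799·0.0000] = 5.5274
Node u (S = 101.2): V_u = e^(−0.05)·[0.3201·79.0103 + 0.6799·30.3703] = 43.6995
Node d (S = 63.75): V_d = e^(−0.05)·[0.3201·30.3703 + 0.6799·5.5274] = 12.8222
Node 0 (S = 75): V_0 = e^(−0.05)·[0.3201·43.6995 + 0.6799·12.8222] = 21.5987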